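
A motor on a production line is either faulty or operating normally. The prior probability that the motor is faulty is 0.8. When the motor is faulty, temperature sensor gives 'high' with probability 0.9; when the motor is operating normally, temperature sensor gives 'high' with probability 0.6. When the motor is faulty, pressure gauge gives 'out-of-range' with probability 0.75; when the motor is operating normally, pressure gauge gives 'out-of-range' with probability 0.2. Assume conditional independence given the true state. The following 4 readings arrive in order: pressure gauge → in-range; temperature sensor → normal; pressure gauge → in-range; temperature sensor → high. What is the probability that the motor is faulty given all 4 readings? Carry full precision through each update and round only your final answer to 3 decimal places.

Each posterior becomes the prior for the next update.
After pressure gauge='in-range': P(faulty) = 0.25·0.8000 / (0.25·0.8000 + 0.8·0.2000) ≈ 0.5556
After temperature sensor='normal': P(faulty) = 0.1·0.5556 / (0.1·0.5556 + 0.4·0.4444) ≈ 0.2381
After pressure gauge='in-range': P(faulty) = 0.25·0.2381 / (0.25·0.2381 + 0.8·0.7619) ≈ 0.0890
After temperature sensor='high': P(faulty) = 0.9·0.0890 / (0.9·0.0890 + 0.6·0.9110) ≈ 0.1278

0.128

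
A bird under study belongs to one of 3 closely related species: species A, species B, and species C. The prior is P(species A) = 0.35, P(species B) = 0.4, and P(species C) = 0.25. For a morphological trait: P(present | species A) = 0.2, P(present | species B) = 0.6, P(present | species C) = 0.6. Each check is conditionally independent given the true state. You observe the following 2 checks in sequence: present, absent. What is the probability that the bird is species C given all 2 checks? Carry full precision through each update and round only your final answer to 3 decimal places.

0.283

After 'present': normaliser = 0.2·0.3500 + 0.6·0.4000 + 0.6·0.2500; P(species A) ≈ 0.1522, P(species B) ≈ 0.5217, P(species C) ≈ 0.3261
After 'absent': normaliser = 0.8·0.1522 + 0.4·0.5217 + 0.4·0.3261; P(species A) ≈ 0.2642, P(species B) ≈ 0.4528, P(species C) ≈ 0.2830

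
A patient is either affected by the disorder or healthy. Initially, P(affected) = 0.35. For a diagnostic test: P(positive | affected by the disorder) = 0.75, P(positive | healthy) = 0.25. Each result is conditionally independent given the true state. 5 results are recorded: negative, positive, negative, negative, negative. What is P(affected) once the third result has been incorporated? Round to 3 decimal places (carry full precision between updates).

After 'negative': P(affected) = 0.25·0.3500 / (0.25·0.3500 + 0.75·0.6500) ≈ 0.1522
After 'positive': P(affected) = 0.75·0.1522 / (0.75·0.1522 + 0.25·0.8478) ≈ 0.3500
After 'negative': P(affected) = 0.25·0.3500 / (0.25·0.3500 + 0.75·0.6500) ≈ 0.1522

0.152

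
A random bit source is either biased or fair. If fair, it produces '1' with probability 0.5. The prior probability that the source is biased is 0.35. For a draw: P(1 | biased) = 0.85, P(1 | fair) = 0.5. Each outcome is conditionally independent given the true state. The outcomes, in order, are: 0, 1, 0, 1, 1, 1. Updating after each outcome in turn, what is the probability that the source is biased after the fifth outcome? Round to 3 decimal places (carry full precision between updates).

Each posterior becomes the prior for the next update.
After '0': P(biased) = 0.15·0.3500 / (0.15·0.3500 + 0.5·0.6500) ≈ 0.1391
After '1': P(biased) = 0.85·0.1391 / (0.85·0.1391 + 0.5·0.8609) ≈ 0.2154
After '0': P(biased) = 0.15·0.2154 / (0.15·0.2154 + 0.5·0.7846) ≈ 0.0761
After '1': P(biased) = 0.85·0.0761 / (0.85·0.0761 + 0.5·0.9239) ≈ 0.1228
After '1': P(biased) = 0.85·0.1228 / (0.85·0.1228 + 0.5·0.8772) ≈ 0.1923

0.192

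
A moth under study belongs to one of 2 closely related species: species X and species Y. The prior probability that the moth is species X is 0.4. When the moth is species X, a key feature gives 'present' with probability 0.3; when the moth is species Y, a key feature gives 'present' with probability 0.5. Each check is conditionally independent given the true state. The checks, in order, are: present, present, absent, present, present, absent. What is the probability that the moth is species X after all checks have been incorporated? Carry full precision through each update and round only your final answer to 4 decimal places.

After 'present': P(species X) = 0.3·0.4000 / (0.3·0.4000 + 0.5·0.6000) ≈ 0.2857
After 'present': P(species X) = 0.3·0.2857 / (0.3·0.2857 + 0.5·0.7143) ≈ 0.1935
After 'absent': P(species X) = 0.7·0.1935 / (0.7·0.1935 + 0.5·0.8065) ≈ 0.2515
After 'present': P(species X) = 0.3·0.2515 / (0.3·0.2515 + 0.5·0.7485) ≈ 0.1678
After 'present': P(species X) = 0.3·0.1678 / (0.3·0.1678 + 0.5·0.8322) ≈ 0.1079
After 'absent': P(species X) = 0.7·0.1079 / (0.7·0.1079 + 0.5·0.8921) ≈ 0.1448

0.1448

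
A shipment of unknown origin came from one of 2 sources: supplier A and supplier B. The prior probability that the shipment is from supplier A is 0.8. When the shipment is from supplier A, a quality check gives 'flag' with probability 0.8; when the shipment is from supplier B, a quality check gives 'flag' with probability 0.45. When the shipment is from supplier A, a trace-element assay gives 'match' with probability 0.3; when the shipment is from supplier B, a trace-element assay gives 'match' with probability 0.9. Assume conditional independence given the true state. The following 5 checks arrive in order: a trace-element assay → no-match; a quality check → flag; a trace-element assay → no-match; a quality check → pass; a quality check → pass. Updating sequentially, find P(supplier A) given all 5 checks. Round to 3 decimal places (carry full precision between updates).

After a trace-element assay='no-match': P(supplier A) = 0.7·0.8000 / (0.7·0.8000 + 0.1·0.2000) ≈ 0.9655
After a quality check='flag': P(supplier A) = 0.8·0.9655 / (0.8·0.9655 + 0.45·0.0345) ≈ 0.9803
After a trace-element assay='no-match': P(supplier A) = 0.7·0.9803 / (0.7·0.9803 + 0.1·0.0197) ≈ 0.9971
After a quality check='pass': P(supplier A) = 0.2·0.9971 / (0.2·0.9971 + 0.55·0.0029) ≈ 0.9922
After a quality check='pass': P(supplier A) = 0.2·0.9922 / (0.2·0.9922 + 0.55·0.0078) ≈ 0.9788

0.979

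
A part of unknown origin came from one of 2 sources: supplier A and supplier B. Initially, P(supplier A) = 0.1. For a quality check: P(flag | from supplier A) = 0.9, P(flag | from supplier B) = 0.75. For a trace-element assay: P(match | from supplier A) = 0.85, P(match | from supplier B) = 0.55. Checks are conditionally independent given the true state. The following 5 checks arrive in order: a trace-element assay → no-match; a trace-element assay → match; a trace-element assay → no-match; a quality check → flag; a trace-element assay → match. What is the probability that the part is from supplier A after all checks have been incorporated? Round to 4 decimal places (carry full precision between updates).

Each posterior becomes the prior for the next update.
After a trace-element assay='no-match': P(supplier A) = 0.15·0.1000 / (0.15·0.1000 + 0.45·0.9000) ≈ 0.0357
After a trace-element assay='match': P(supplier A) = 0.85·0.0357 / (0.85·0.0357 + 0.55·0.9643) ≈ 0.0541
After a trace-element assay='no-match': P(supplier A) = 0.15·0.0541 / (0.15·0.0541 + 0.45·0.9459) ≈ 0.0187
After a quality check='flag': P(supplier A) = 0.9·0.0187 / (0.9·0.0187 + 0.75·0.9813) ≈ 0.0224
After a trace-element assay='match': P(supplier A) = 0.85·0.0224 / (0.85·0.0224 + 0.55·0.9776) ≈ 0.0342

0.0342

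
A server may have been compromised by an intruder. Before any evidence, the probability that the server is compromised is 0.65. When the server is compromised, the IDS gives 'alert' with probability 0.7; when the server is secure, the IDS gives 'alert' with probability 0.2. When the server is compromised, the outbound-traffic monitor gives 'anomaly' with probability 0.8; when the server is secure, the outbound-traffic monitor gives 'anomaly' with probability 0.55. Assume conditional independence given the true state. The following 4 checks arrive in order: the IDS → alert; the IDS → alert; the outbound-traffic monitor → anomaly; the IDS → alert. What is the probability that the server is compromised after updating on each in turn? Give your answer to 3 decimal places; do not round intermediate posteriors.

After the IDS='alert': P(compromised) = 0.7·0.6500 / (0.7·0.6500 + 0.2·0.3500) ≈ 0.8667
After the IDS='alert': P(compromised) = 0.7·0.8667 / (0.7·0.8667 + 0.2·0.1333) ≈ 0.9579
After the outbound-traffic monitor='anomaly': P(compromised) = 0.8·0.9579 / (0.8·0.9579 + 0.55·0.0421) ≈ 0.9707
After the IDS='alert': P(compromised) = 0.7·0.9707 / (0.7·0.9707 + 0.2·0.0293) ≈ 0.9914

0.991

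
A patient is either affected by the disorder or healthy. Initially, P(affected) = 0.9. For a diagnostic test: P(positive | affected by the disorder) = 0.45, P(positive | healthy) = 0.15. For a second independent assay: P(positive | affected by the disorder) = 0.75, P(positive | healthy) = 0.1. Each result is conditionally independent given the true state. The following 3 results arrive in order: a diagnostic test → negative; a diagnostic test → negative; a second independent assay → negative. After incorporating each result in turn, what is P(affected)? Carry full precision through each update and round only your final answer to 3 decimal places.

After a diagnostic test='negative': P(affected) = 0.55·0.9000 / (0.55·0.9000 + 0.85·0.1000) ≈ 0.8534
After a diagnostic test='negative': P(affected) = 0.55·0.8534 / (0.55·0.8534 + 0.85·0.1466) ≈ 0.7903
After a second independent assay='negative': P(affected) = 0.25·0.7903 / (0.25·0.7903 + 0.9·0.2097) ≈ 0.5114

0.511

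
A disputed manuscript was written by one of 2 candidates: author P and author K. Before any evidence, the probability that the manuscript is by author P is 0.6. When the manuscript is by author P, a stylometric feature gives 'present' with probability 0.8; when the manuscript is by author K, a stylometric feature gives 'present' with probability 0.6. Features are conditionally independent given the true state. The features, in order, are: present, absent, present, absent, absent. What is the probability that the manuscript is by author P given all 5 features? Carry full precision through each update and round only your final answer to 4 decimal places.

Each posterior becomes the prior for the next update.
After 'present': P(author P) = 0.8·0.6000 / (0.8·0.6000 + 0.6·0.4000) ≈ 0.6667
After 'absent': P(author P) = 0.2·0.6667 / (0.2·0.6667 + 0.4·0.3333) ≈ 0.5000
After 'present': P(author P) = 0.8·0.5000 / (0.8·0.5000 + 0.6·0.5000) ≈ 0.5714
After 'absent': P(author P) = 0.2·0.5714 / (0.2·0.5714 + 0.4·0.4286) ≈ 0.4000
After 'absent': P(author P) = 0.2·0.4000 / (0.2·0.4000 + 0.4·0.6000) ≈ 0.2500

0.2500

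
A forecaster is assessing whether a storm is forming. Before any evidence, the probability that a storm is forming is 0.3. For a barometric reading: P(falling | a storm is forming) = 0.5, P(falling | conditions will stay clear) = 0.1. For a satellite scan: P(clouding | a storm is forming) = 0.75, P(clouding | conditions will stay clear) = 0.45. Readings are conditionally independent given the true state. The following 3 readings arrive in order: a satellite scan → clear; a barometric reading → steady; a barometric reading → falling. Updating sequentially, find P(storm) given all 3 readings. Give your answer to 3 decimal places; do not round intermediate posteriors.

After a satellite scan='clear': P(storm) = 0.25·0.3000 / (0.25·0.3000 + 0.55·0.7000) ≈ 0.1630
After a barometric reading='steady': P(storm) = 0.5·0.1630 / (0.5·0.1630 + 0.9·0.8370) ≈ 0.0977
After a barometric reading='falling': P(storm) = 0.5·0.0977 / (0.5·0.0977 + 0.1·0.9023) ≈ 0.3511

0.351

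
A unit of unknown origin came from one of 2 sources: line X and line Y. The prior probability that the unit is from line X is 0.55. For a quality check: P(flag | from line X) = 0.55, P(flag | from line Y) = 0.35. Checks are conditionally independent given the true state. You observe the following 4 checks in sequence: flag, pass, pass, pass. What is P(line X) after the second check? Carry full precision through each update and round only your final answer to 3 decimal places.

Each posterior becomes the prior for the next update.
After 'flag': P(line X) = 0.55·0.5500 / (0.55·0.5500 + 0.35·0.4500) ≈ 0.6576
After 'pass': P(line X) = 0.45·0.6576 / (0.45·0.6576 + 0.65·0.3424) ≈ 0.5708

0.571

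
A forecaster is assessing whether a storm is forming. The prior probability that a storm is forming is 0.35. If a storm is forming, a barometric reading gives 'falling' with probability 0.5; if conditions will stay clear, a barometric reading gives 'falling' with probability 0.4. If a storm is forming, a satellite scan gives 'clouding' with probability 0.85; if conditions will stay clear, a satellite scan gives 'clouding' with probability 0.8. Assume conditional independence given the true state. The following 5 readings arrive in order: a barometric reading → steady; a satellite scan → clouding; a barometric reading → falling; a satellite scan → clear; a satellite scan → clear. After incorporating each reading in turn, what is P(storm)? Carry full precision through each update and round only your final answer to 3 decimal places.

0.251

After a barometric reading='steady': P(storm) = 0.5·0.3500 / (0.5·0.3500 + 0.6·0.6500) ≈ 0.3097
After a satellite scan='clouding': P(storm) = 0.85·0.3097 / (0.85·0.3097 + 0.8·0.6903) ≈ 0.3228
After a barometric reading='falling': P(storm) = 0.5·0.3228 / (0.5·0.3228 + 0.4·0.6772) ≈ 0.3734
After a satellite scan='clear': P(storm) = 0.15·0.3734 / (0.15·0.3734 + 0.2·0.6266) ≈ 0.3089
After a satellite scan='clear': P(storm) = 0.15·0.3089 / (0.15·0.3089 + 0.2·0.6911) ≈ 0.2511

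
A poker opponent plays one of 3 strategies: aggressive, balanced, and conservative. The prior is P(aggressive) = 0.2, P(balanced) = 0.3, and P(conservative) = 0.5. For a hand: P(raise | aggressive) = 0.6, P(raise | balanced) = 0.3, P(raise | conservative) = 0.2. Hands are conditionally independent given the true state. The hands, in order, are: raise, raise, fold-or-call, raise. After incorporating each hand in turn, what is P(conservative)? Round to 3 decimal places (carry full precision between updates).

0.122

After 'raise': normaliser = 0.6·0.2000 + 0.3·0.3000 + 0.2·0.5000; P(aggressive) ≈ 0.3871, P(balanced) ≈ 0.2903, P(conservative) ≈ 0.3226
After 'raise': normaliser = 0.6·0.3871 + 0.3·0.2903 + 0.2·0.3226; P(aggressive) ≈ 0.6050, P(balanced) ≈ 0.2269, P(conservative) ≈ 0.1681
After 'fold-or-call': normaliser = 0.4·0.6050 + 0.7·0.2269 + 0.8·0.1681; P(aggressive) ≈ 0.4521, P(balanced) ≈ 0.2967, P(conservative) ≈ 0.2512
After 'raise': normaliser = 0.6·0.4521 + 0.3·0.2967 + 0.2·0.2512; P(aggressive) ≈ 0.6608, P(balanced) ≈ 0.2168, P(conservative) ≈ 0.1224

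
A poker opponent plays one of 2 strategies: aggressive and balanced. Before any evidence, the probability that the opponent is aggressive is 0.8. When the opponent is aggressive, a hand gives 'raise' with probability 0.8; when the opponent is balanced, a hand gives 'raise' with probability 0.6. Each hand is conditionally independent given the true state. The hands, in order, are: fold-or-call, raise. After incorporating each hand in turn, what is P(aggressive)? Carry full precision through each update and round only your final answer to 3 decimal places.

Each posterior becomes the prior for the next update.
After 'fold-or-call': P(aggressive) = 0.2·0.8000 / (0.2·0.8000 + 0.4·0.2000) ≈ 0.6667
After 'raise': P(aggressive) = 0.8·0.6667 / (0.8·0.6667 + 0.6·0.3333) ≈ 0.7273

0.727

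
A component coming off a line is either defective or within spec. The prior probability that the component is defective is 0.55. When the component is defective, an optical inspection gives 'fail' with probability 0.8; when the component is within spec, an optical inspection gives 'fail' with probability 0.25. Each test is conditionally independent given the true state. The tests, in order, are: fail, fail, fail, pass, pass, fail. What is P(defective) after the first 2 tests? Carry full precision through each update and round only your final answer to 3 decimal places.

After 'fail': P(defective) = 0.8·0.5500 / (0.8·0.5500 + 0.25·0.4500) ≈ 0.7964
After 'fail': P(defective) = 0.8·0.7964 / (0.8·0.7964 + 0.25·0.2036) ≈ 0.9260

0.926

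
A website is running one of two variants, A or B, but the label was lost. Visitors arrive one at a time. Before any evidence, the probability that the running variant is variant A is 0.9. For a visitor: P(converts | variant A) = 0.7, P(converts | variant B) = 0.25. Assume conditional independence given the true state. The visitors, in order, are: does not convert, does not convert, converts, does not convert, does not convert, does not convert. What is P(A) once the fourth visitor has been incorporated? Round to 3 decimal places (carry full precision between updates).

After 'does not convert': P(A) = 0.3·0.9000 / (0.3·0.9000 + 0.75·0.1000) ≈ 0.7826
After 'does not convert': P(A) = 0.3·0.7826 / (0.3·0.7826 + 0.75·0.2174) ≈ 0.5902
After 'converts': P(A) = 0.7·0.5902 / (0.7·0.5902 + 0.25·0.4098) ≈ 0.8013
After 'does not convert': P(A) = 0.3·0.8013 / (0.3·0.8013 + 0.75·0.1987) ≈ 0.6173

0.617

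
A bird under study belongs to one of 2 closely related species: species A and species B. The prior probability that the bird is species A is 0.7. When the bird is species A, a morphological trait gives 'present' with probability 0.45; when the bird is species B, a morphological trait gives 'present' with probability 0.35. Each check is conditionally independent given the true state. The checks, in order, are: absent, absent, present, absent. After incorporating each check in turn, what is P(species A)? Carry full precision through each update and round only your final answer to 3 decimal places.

Apply Bayes' rule sequentially, carrying P(species A) forward.
After 'absent': P(species A) = 0.55·0.7000 / (0.55·0.7000 + 0.65·0.3000) ≈ 0.6638
After 'absent': P(species A) = 0.55·0.6638 / (0.55·0.6638 + 0.65·0.3362) ≈ 0.6256
After 'present': P(species A) = 0.45·0.6256 / (0.45·0.6256 + 0.35·0.3744) ≈ 0.6823
After 'absent': P(species A) = 0.55·0.6823 / (0.55·0.6823 + 0.65·0.3177) ≈ 0.6451

0.645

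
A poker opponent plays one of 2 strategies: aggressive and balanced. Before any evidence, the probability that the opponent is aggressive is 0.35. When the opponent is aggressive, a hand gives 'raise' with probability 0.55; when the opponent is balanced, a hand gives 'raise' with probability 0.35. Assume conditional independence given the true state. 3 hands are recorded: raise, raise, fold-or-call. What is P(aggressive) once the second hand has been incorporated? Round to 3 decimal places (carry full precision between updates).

After 'raise': P(aggressive) = 0.55·0.3500 / (0.55·0.3500 + 0.35·0.6500) ≈ 0.4583
After 'raise': P(aggressive) = 0.55·0.4583 / (0.55·0.4583 + 0.35·0.5417) ≈ 0.5708

0.571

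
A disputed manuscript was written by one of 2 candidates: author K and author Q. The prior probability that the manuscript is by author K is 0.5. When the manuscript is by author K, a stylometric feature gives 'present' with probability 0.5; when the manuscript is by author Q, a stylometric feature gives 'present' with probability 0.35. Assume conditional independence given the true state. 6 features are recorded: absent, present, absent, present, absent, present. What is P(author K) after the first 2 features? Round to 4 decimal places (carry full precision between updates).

0.5236

After 'absent': P(author K) = 0.5·0.5000 / (0.5·0.5000 + 0.65·0.5000) ≈ 0.4348
After 'present': P(author K) = 0.5·0.4348 / (0.5·0.4348 + 0.35·0.5652) ≈ 0.5236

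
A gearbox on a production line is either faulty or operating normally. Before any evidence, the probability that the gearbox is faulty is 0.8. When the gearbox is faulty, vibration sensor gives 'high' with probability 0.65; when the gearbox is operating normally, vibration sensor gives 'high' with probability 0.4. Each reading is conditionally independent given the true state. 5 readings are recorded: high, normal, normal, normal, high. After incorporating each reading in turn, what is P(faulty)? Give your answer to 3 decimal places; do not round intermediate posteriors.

After 'high': P(faulty) = 0.65·0.8000 / (0.65·0.8000 + 0.4·0.2000) ≈ 0.8667
After 'normal': P(faulty) = 0.35·0.8667 / (0.35·0.8667 + 0.6·0.1333) ≈ 0.7913
After 'normal': P(faulty) = 0.35·0.7913 / (0.35·0.7913 + 0.6·0.2087) ≈ 0.6886
After 'normal': P(faulty) = 0.35·0.6886 / (0.35·0.6886 + 0.6·0.3114) ≈ 0.5634
After 'high': P(faulty) = 0.65·0.5634 / (0.65·0.5634 + 0.4·0.4366) ≈ 0.6771

0.677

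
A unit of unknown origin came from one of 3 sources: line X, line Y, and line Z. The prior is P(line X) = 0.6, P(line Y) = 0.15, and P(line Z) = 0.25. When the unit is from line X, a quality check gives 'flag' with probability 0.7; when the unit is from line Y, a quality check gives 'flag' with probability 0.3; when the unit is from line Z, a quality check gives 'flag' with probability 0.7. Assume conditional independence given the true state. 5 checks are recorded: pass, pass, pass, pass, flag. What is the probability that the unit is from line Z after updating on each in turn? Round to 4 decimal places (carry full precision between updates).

After 'pass': normaliser = 0.3·0.6000 + 0.7·0.1500 + 0.3·0.2500; P(line X) ≈ 0.5000, P(line Y) ≈ 0.2917, P(line Z) ≈ 0.2083
After 'pass': normaliser = 0.3·0.5000 + 0.7·0.2917 + 0.3·0.2083; P(line X) ≈ 0.3600, P(line Y) ≈ 0.4900, P(line Z) ≈ 0.1500
After 'pass': normaliser = 0.3·0.3600 + 0.7·0.4900 + 0.3·0.1500; P(line X) ≈ 0.2177, P(line Y) ≈ 0.6915, P(line Z) ≈ 0.0907
After 'pass': normaliser = 0.3·0.2177 + 0.7·0.6915 + 0.3·0.0907; P(line X) ≈ 0.1133, P(line Y) ≈ 0.8395, P(line Z) ≈ 0.0472
After 'flag': normaliser = 0.7·0.1133 + 0.3·0.8395 + 0.7·0.0472; P(line X) ≈ 0.2177, P(line Y) ≈ 0.6915, P(line Z) ≈ 0.0907

0.0907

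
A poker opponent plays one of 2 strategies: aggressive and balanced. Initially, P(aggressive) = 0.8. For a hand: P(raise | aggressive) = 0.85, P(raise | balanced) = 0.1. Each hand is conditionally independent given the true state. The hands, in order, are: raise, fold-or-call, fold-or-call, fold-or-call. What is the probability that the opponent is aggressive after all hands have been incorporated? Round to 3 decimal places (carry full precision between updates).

0.136

Apply Bayes' rule sequentially, carrying P(aggressive) forward.
After 'raise': P(aggressive) = 0.85·0.8000 / (0.85·0.8000 + 0.1·0.2000) ≈ 0.9714
After 'fold-or-call': P(aggressive) = 0.15·0.9714 / (0.15·0.9714 + 0.9·0.0286) ≈ 0.8500
After 'fold-or-call': P(aggressive) = 0.15·0.8500 / (0.15·0.8500 + 0.9·0.1500) ≈ 0.4857
After 'fold-or-call': P(aggressive) = 0.15·0.4857 / (0.15·0.4857 + 0.9·0.5143) ≈ 0.1360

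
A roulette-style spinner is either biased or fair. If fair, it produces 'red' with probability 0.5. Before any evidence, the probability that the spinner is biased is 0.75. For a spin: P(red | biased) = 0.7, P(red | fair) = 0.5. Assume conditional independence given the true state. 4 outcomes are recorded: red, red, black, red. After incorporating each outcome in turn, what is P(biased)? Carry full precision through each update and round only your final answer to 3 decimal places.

After 'red': P(biased) = 0.7·0.7500 / (0.7·0.7500 + 0.5·0.2500) ≈ 0.8077
After 'red': P(biased) = 0.7·0.8077 / (0.7·0.8077 + 0.5·0.1923) ≈ 0.8547
After 'black': P(biased) = 0.3·0.8547 / (0.3·0.8547 + 0.5·0.1453) ≈ 0.7792
After 'red': P(biased) = 0.7·0.7792 / (0.7·0.7792 + 0.5·0.2208) ≈ 0.8316

0.832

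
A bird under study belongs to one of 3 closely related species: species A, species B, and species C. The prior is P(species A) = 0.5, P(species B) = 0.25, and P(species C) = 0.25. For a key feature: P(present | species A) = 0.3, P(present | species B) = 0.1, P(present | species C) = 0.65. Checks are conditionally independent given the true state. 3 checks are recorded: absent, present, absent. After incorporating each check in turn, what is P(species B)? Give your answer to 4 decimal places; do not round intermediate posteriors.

0.1782

After 'absent': normaliser = 0.7·0.5000 + 0.9·0.2500 + 0.35·0.2500; P(species A) ≈ 0.5283, P(species B) ≈ 0.3396, P(species C) ≈ 0.1321
After 'present': normaliser = 0.3·0.5283 + 0.1·0.3396 + 0.65·0.1321; P(species A) ≈ 0.5695, P(species B) ≈ 0.1220, P(species C) ≈ 0.3085
After 'absent': normaliser = 0.7·0.5695 + 0.9·0.1220 + 0.35·0.3085; P(species A) ≈ 0.6467, P(species B) ≈ 0.1782, P(species C) ≈ 0.1751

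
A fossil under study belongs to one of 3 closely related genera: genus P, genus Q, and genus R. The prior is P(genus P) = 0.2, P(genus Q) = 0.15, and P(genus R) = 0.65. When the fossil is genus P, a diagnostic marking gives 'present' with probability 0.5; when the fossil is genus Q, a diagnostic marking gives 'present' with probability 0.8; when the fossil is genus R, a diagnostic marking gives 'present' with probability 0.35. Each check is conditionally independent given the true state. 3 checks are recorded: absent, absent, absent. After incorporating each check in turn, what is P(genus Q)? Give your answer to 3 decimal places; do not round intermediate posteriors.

After 'absent': normaliser = 0.5·0.2000 + 0.2·0.1500 + 0.65·0.6500; P(genus P) ≈ 0.1810, P(genus Q) ≈ 0.0543, P(genus R) ≈ 0.7647
After 'absent': normaliser = 0.5·0.1810 + 0.2·0.0543 + 0.65·0.7647; P(genus P) ≈ 0.1512, P(genus Q) ≈ 0.0181, P(genus R) ≈ 0.8306
After 'absent': normaliser = 0.5·0.1512 + 0.2·0.0181 + 0.65·0.8306; P(genus P) ≈ 0.1221, P(genus Q) ≈ 0.0059, P(genus R) ≈ 0.8720

0.006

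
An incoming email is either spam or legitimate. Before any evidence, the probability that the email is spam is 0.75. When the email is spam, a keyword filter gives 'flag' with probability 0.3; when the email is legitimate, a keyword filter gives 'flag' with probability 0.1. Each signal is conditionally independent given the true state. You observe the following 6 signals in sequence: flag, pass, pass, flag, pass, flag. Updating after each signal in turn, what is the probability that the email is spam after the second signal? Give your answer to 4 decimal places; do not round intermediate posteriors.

After 'flag': P(spam) = 0.3·0.7500 / (0.3·0.7500 + 0.1·0.2500) ≈ 0.9000
After 'pass': P(spam) = 0.7·0.9000 / (0.7·0.9000 + 0.9·0.1000) ≈ 0.8750

0.8750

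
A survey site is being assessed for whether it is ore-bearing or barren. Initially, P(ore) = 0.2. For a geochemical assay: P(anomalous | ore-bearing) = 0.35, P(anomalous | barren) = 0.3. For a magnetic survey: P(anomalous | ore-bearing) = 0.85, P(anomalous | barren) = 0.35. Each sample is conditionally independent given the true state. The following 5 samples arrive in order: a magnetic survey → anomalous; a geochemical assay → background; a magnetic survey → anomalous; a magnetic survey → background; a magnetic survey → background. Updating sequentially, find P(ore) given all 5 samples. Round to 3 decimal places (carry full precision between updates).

0.068

After a magnetic survey='anomalous': P(ore) = 0.85·0.2000 / (0.85·0.2000 + 0.35·0.8000) ≈ 0.3778
After a geochemical assay='background': P(ore) = 0.65·0.3778 / (0.65·0.3778 + 0.7·0.6222) ≈ 0.3605
After a magnetic survey='anomalous': P(ore) = 0.85·0.3605 / (0.85·0.3605 + 0.35·0.6395) ≈ 0.5779
After a magnetic survey='background': P(ore) = 0.15·0.5779 / (0.15·0.5779 + 0.65·0.4221) ≈ 0.2401
After a magnetic survey='background': P(ore) = 0.15·0.2401 / (0.15·0.2401 + 0.65·0.7599) ≈ 0.0680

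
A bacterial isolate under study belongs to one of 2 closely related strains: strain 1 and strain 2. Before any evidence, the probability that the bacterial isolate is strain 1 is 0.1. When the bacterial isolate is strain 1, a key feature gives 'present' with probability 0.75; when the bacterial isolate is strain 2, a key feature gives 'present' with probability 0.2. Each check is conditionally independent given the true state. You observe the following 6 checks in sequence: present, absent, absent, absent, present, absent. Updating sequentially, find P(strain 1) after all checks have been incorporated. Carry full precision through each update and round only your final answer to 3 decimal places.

0.015

After 'present': P(strain 1) = 0.75·0.1000 / (0.75·0.1000 + 0.2·0.9000) ≈ 0.2941
After 'absent': P(strain 1) = 0.25·0.2941 / (0.25·0.2941 + 0.8·0.7059) ≈ 0.1152
After 'absent': P(strain 1) = 0.25·0.1152 / (0.25·0.1152 + 0.8·0.8848) ≈ 0.0391
After 'absent': P(strain 1) = 0.25·0.0391 / (0.25·0.0391 + 0.8·0.9609) ≈ 0.0126
After 'present': P(strain 1) = 0.75·0.0126 / (0.75·0.0126 + 0.2·0.9874) ≈ 0.0455
After 'absent': P(strain 1) = 0.25·0.0455 / (0.25·0.0455 + 0.8·0.9545) ≈ 0.0147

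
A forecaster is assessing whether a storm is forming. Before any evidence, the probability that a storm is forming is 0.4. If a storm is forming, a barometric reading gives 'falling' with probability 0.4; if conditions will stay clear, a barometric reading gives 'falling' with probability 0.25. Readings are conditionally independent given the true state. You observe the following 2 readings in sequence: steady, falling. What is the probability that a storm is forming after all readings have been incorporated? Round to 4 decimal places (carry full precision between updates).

0.4604

After 'steady': P(storm) = 0.6·0.4000 / (0.6·0.4000 + 0.75·0.6000) ≈ 0.3478
After 'falling': P(storm) = 0.4·0.3478 / (0.4·0.3478 + 0.25·0.6522) ≈ 0.4604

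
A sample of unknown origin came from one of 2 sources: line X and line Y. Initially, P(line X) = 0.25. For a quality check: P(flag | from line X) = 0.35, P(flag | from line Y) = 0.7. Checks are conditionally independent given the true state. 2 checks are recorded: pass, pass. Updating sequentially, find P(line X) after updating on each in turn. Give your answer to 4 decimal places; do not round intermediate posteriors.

Apply Bayes' rule sequentially, carrying P(line X) forward.
After 'pass': P(line X) = 0.65·0.2500 / (0.65·0.2500 + 0.3·0.7500) ≈ 0.4194
After 'pass': P(line X) = 0.65·0.4194 / (0.65·0.4194 + 0.3·0.5806) ≈ 0.6101

0.6101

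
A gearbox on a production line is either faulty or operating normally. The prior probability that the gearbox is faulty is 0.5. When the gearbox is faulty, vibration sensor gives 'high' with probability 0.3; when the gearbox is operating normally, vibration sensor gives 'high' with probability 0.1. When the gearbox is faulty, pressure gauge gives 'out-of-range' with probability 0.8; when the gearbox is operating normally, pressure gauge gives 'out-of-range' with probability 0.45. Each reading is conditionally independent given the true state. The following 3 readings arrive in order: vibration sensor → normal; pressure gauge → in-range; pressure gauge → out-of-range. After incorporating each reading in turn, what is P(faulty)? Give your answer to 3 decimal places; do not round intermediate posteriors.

0.335

Apply Bayes' rule sequentially, carrying P(faulty) forward.
After vibration sensor='normal': P(faulty) = 0.7·0.5000 / (0.7·0.5000 + 0.9·0.5000) ≈ 0.4375
After pressure gauge='in-range': P(faulty) = 0.2·0.4375 / (0.2·0.4375 + 0.55·0.5625) ≈ 0.2205
After pressure gauge='out-of-range': P(faulty) = 0.8·0.2205 / (0.8·0.2205 + 0.45·0.7795) ≈ 0.3346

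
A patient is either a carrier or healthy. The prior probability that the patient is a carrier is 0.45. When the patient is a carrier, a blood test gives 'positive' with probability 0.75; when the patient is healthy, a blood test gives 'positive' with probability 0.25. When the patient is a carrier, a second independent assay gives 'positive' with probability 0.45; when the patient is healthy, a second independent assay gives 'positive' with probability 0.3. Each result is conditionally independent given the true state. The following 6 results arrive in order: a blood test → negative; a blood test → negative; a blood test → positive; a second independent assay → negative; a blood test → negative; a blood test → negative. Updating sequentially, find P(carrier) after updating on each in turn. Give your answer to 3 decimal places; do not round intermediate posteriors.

0.023

After a blood test='negative': P(carrier) = 0.25·0.4500 / (0.25·0.4500 + 0.75·0.5500) ≈ 0.2143
After a blood test='negative': P(carrier) = 0.25·0.2143 / (0.25·0.2143 + 0.75·0.7857) ≈ 0.0833
After a blood test='positive': P(carrier) = 0.75·0.0833 / (0.75·0.0833 + 0.25·0.9167) ≈ 0.2143
After a second independent assay='negative': P(carrier) = 0.55·0.2143 / (0.55·0.2143 + 0.7·0.7857) ≈ 0.1765
After a blood test='negative': P(carrier) = 0.25·0.1765 / (0.25·0.1765 + 0.75·0.8235) ≈ 0.0667
After a blood test='negative': P(carrier) = 0.25·0.0667 / (0.25·0.0667 + 0.75·0.9333) ≈ 0.0233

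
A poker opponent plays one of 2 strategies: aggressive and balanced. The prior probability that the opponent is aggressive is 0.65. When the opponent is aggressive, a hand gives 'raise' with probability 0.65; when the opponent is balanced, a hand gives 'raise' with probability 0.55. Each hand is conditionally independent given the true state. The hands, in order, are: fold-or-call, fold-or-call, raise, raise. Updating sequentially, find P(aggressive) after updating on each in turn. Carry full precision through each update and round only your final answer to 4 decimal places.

Apply Bayes' rule sequentially, carrying P(aggressive) forward.
After 'fold-or-call': P(aggressive) = 0.35·0.6500 / (0.35·0.6500 + 0.45·0.3500) ≈ 0.5909
After 'fold-or-call': P(aggressive) = 0.35·0.5909 / (0.35·0.5909 + 0.45·0.4091) ≈ 0.5291
After 'raise': P(aggressive) = 0.65·0.5291 / (0.65·0.5291 + 0.55·0.4709) ≈ 0.5704
After 'raise': P(aggressive) = 0.65·0.5704 / (0.65·0.5704 + 0.55·0.4296) ≈ 0.6108

0.6108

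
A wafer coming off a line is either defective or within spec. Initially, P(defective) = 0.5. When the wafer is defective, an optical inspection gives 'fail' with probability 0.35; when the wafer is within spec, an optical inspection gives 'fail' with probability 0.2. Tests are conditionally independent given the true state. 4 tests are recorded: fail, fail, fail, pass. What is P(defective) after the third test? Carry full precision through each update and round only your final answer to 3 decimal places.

After 'fail': P(defective) = 0.35·0.5000 / (0.35·0.5000 + 0.2·0.5000) ≈ 0.6364
After 'fail': P(defective) = 0.35·0.6364 / (0.35·0.6364 + 0.2·0.3636) ≈ 0.7538
After 'fail': P(defective) = 0.35·0.7538 / (0.35·0.7538 + 0.2·0.2462) ≈ 0.8428

0.843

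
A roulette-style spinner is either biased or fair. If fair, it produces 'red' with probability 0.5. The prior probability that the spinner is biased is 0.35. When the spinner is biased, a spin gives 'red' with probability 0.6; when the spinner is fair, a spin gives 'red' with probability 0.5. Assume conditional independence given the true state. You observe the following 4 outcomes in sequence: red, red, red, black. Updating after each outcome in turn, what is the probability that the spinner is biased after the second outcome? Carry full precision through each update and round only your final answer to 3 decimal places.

After 'red': P(biased) = 0.6·0.3500 / (0.6·0.3500 + 0.5·0.6500) ≈ 0.3925
After 'red': P(biased) = 0.6·0.3925 / (0.6·0.3925 + 0.5·0.6075) ≈ 0.4367

0.437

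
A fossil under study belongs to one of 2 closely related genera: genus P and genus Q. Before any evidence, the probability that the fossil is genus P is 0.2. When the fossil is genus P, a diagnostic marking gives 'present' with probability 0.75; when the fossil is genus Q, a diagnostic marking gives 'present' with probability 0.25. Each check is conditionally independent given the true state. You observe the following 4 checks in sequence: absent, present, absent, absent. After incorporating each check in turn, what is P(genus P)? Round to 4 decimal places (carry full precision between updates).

0.0270

Apply Bayes' rule sequentially, carrying P(genus P) forward.
After 'absent': P(genus P) = 0.25·0.2000 / (0.25·0.2000 + 0.75·0.8000) ≈ 0.0769
After 'present': P(genus P) = 0.75·0.0769 / (0.75·0.0769 + 0.25·0.9231) ≈ 0.2000
After 'absent': P(genus P) = 0.25·0.2000 / (0.25·0.2000 + 0.75·0.8000) ≈ 0.0769
After 'absent': P(genus P) = 0.25·0.0769 / (0.25·0.0769 + 0.75·0.9231) ≈ 0.0270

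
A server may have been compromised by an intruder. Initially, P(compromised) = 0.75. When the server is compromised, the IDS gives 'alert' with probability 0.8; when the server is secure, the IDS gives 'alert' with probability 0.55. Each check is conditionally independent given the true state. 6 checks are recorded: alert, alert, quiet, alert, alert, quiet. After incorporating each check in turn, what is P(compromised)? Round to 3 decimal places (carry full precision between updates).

After 'alert': P(compromised) = 0.8·0.7500 / (0.8·0.7500 + 0.55·0.2500) ≈ 0.8136
After 'alert': P(compromised) = 0.8·0.8136 / (0.8·0.8136 + 0.55·0.1864) ≈ 0.8639
After 'quiet': P(compromised) = 0.2·0.8639 / (0.2·0.8639 + 0.45·0.1361) ≈ 0.7383
After 'alert': P(compromised) = 0.8·0.7383 / (0.8·0.7383 + 0.55·0.2617) ≈ 0.8040
After 'alert': P(compromised) = 0.8·0.8040 / (0.8·0.8040 + 0.55·0.1960) ≈ 0.8565
After 'quiet': P(compromised) = 0.2·0.8565 / (0.2·0.8565 + 0.45·0.1435) ≈ 0.7262

0.726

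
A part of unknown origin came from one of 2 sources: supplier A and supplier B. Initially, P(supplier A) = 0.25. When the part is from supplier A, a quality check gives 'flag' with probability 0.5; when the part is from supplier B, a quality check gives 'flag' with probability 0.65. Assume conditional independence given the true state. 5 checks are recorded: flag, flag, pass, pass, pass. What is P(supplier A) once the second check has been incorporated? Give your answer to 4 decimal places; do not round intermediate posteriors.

After 'flag': P(supplier A) = 0.5·0.2500 / (0.5·0.2500 + 0.65·0.7500) ≈ 0.2041
After 'flag': P(supplier A) = 0.5·0.2041 / (0.5·0.2041 + 0.65·0.7959) ≈ 0.1647

0.1647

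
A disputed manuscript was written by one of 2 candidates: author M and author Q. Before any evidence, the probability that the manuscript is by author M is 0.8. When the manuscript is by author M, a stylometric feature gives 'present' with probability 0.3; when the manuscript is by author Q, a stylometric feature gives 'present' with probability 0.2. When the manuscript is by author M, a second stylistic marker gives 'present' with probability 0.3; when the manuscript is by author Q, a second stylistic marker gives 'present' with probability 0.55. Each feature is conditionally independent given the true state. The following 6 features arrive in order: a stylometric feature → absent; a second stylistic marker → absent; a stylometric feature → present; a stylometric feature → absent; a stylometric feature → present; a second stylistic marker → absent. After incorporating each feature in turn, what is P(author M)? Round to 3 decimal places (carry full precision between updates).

0.943

Each posterior becomes the prior for the next update.
After a stylometric feature='absent': P(author M) = 0.7·0.8000 / (0.7·0.8000 + 0.8·0.2000) ≈ 0.7778
After a second stylistic marker='absent': P(author M) = 0.7·0.7778 / (0.7·0.7778 + 0.45·0.2222) ≈ 0.8448
After a stylometric feature='present': P(author M) = 0.3·0.8448 / (0.3·0.8448 + 0.2·0.1552) ≈ 0.8909
After a stylometric feature='absent': P(author M) = 0.7·0.8909 / (0.7·0.8909 + 0.8·0.1091) ≈ 0.8772
After a stylometric feature='present': P(author M) = 0.3·0.8772 / (0.3·0.8772 + 0.2·0.1228) ≈ 0.9147
After a second stylistic marker='absent': P(author M) = 0.7·0.9147 / (0.7·0.9147 + 0.45·0.0853) ≈ 0.9434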